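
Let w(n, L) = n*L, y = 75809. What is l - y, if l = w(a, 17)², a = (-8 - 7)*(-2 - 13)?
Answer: 14554816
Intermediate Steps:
a = 225 (a = -15*(-15) = 225)
w(n, L) = L*n
l = 14630625 (l = (17*225)² = 3825² = 14630625)
l - y = 14630625 - 1*75809 = 14630625 - 75809 = 14554816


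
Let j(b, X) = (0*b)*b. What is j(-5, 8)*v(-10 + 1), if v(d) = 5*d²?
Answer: 0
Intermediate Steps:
j(b, X) = 0 (j(b, X) = 0*b = 0)
j(-5, 8)*v(-10 + 1) = 0*(5*(-10 + 1)²) = 0*(5*(-9)²) = 0*(5*81) = 0*405 = 0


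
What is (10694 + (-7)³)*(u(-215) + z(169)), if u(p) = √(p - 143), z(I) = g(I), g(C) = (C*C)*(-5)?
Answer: -1478174555 + 10351*I*√358 ≈ -1.4782e+9 + 1.9585e+5*I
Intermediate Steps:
g(C) = -5*C² (g(C) = C²*(-5) = -5*C²)
z(I) = -5*I²
u(p) = √(-143 + p)
(10694 + (-7)³)*(u(-215) + z(169)) = (10694 + (-7)³)*(√(-143 - 215) - 5*169²) = (10694 - 343)*(√(-358) - 5*28561) = 10351*(I*√358 - 142805) = 10351*(-142805 + I*√358) = -1478174555 + 10351*I*√358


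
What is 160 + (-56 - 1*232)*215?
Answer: -61760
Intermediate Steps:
160 + (-56 - 1*232)*215 = 160 + (-56 - 232)*215 = 160 - 288*215 = 160 - 61920 = -61760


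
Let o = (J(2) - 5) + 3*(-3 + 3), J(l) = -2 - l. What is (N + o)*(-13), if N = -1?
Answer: 130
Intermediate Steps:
o = -9 (o = ((-2 - 1*2) - 5) + 3*(-3 + 3) = ((-2 - 2) - 5) + 3*0 = (-4 - 5) + 0 = -9 + 0 = -9)
(N + o)*(-13) = (-1 - 9)*(-13) = -10*(-13) = 130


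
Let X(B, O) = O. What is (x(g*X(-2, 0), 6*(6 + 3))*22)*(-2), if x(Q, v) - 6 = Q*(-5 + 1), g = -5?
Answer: -264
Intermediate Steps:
x(Q, v) = 6 - 4*Q (x(Q, v) = 6 + Q*(-5 + 1) = 6 + Q*(-4) = 6 - 4*Q)
(x(g*X(-2, 0), 6*(6 + 3))*22)*(-2) = ((6 - (-20)*0)*22)*(-2) = ((6 - 4*0)*22)*(-2) = ((6 + 0)*22)*(-2) = (6*22)*(-2) = 132*(-2) = -264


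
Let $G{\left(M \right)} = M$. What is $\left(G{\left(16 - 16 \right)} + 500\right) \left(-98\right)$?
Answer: $-49000$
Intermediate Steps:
$\left(G{\left(16 - 16 \right)} + 500\right) \left(-98\right) = \left(\left(16 - 16\right) + 500\right) \left(-98\right) = \left(0 + 500\right) \left(-98\right) = 500 \left(-98\right) = -49000$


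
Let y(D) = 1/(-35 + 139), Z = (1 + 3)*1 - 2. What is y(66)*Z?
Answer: 1/52 ≈ 0.019231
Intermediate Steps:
Z = 2 (Z = 4*1 - 2 = 4 - 2 = 2)
y(D) = 1/104
y(66)*Z = (1/104)*2 = 1/52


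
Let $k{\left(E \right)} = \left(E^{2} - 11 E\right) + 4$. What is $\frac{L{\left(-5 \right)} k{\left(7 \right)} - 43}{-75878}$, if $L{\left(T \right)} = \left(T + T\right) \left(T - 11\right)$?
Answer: $\frac{353}{6898} \approx 0.051174$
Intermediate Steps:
$k{\left(E \right)} = 4 + E^{2} - 11 E$
$L{\left(T \right)} = 2 T \left(-11 + T\right)$
$\frac{L{\left(-5 \right)} k{\left(7 \right)} - 43}{-75878} = \frac{2 \left(-5\right) \left(-11 - 5\right) \left(4 + 7^{2} - 77\right) - 43}{-75878} = \left(2 \left(-5\right) \left(-16\right) \left(4 + 49 - 77\right) - 43\right) \left(- \frac{1}{75878}\right) = \left(160 \left(-24\right) - 43\right) \left(- \frac{1}{75878}\right) = \left(-3840 - 43\right) \left(- \frac{1}{75878}\right) = \left(-3883\right) \left(- \frac{1}{75878}\right) = \frac{353}{6898}$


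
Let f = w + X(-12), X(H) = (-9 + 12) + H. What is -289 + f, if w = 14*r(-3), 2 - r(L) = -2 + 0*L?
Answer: -242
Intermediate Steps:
X(H) = 3 + H
r(L) = 4 (r(L) = 2 - (-2 + 0*L) = 2 - (-2 + 0) = 2 - 1*(-2) = 2 + 2 = 4)
w = 56 (w = 14*4 = 56)
f = 47 (f = 56 + (3 - 12) = 56 - 9 = 47)
-289 + f = -289 + 47 = -242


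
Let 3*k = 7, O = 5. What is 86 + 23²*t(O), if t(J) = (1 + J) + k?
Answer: 13483/3 ≈ 4494.3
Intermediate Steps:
k = 7/3 (k = (⅓)*7 = 7/3 ≈ 2.3333)
t(J) = 10/3 + J (t(J) = (1 + J) + 7/3 = 10/3 + J)
86 + 23²*t(O) = 86 + 23²*(10/3 + 5) = 86 + 529*(25/3) = 86 + 13225/3 = 13483/3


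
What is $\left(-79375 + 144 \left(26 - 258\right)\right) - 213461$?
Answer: $-326244$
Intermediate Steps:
$\left(-79375 + 144 \left(26 - 258\right)\right) - 213461 = \left(-79375 + 144 \left(-232\right)\right) - 213461 = \left(-79375 - 33408\right) - 213461 = -112783 - 213461 = -326244$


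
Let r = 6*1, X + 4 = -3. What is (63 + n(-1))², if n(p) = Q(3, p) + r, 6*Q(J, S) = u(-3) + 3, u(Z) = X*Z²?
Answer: 3481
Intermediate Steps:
X = -7 (X = -4 - 3 = -7)
r = 6
u(Z) = -7*Z²
Q(J, S) = -10 (Q(J, S) = (-7*(-3)² + 3)/6 = (-7*9 + 3)/6 = (-63 + 3)/6 = (⅙)*(-60) = -10)
n(p) = -4 (n(p) = -10 + 6 = -4)
(63 + n(-1))² = (63 - 4)² = 59² = 3481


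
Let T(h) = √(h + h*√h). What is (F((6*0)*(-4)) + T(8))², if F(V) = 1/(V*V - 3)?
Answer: (1 - 6*√2*√(1 + 2*√2))²/9 ≈ 27.049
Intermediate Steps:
T(h) = √(h + h^(3/2))
F(V) = 1/(-3 + V²) (F(V) = 1/(V² - 3) = 1/(-3 + V²))
(F((6*0)*(-4)) + T(8))² = (1/(-3 + ((6*0)*(-4))²) + √(8 + 8^(3/2)))² = (1/(-3 + (0*(-4))²) + √(8 + 16*√2))² = (1/(-3 + 0²) + √(8 + 16*√2))² = (1/(-3 + 0) + √(8 + 16*√2))² = (1/(-3) + √(8 + 16*√2))² = (-⅓ + √(8 + 16*√2))²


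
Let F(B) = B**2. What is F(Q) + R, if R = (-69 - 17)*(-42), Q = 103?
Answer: 14221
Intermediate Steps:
R = 3612 (R = -86*(-42) = 3612)
F(Q) + R = 103**2 + 3612 = 10609 + 3612 = 14221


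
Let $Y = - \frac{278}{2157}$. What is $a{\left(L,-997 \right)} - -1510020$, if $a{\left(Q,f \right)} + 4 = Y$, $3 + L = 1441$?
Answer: $\frac{3257104234}{2157} \approx 1.51 \cdot 10^{6}$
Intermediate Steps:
$L = 1438$ ($L = -3 + 1441 = 1438$)
$Y = - \frac{278}{2157}$ ($Y = \left(-278\right) \frac{1}{2157} = - \frac{278}{2157} \approx -0.12888$)
$a{\left(Q,f \right)} = - \frac{8906}{2157}$ ($a{\left(Q,f \right)} = -4 - \frac{278}{2157} = - \frac{8906}{2157}$)
$a{\left(L,-997 \right)} - -1510020 = - \frac{8906}{2157} - -1510020 = - \frac{8906}{2157} + 1510020 = \frac{3257104234}{2157}$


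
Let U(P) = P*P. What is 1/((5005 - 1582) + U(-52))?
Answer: 1/6127 ≈ 0.00016321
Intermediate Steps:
U(P) = P**2
1/((5005 - 1582) + U(-52)) = 1/((5005 - 1582) + (-52)**2) = 1/(3423 + 2704) = 1/6127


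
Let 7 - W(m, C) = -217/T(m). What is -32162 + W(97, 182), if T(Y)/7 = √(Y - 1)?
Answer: -32155 + 31*√6/24 ≈ -32152.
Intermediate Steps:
T(Y) = 7*√(-1 + Y) (T(Y) = 7*√(Y - 1) = 7*√(-1 + Y))
W(m, C) = 7 + 31/√(-1 + m) (W(m, C) = 7 - (-217)/(7*√(-1 + m)) = 7 - (-217)*1/(7*√(-1 + m)) = 7 - (-31)/√(-1 + m) = 7 + 31/√(-1 + m))
-32162 + W(97, 182) = -32162 + (7 + 31/√(-1 + 97)) = -32162 + (7 + 31/√96) = -32162 + (7 + 31*(√6/24)) = -32162 + (7 + 31*√6/24) = -32155 + 31*√6/24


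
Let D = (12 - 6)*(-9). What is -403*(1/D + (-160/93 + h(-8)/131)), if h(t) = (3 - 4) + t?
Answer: 5153291/7074 ≈ 728.48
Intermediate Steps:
h(t) = -1 + t
D = -54 (D = 6*(-9) = -54)
-403*(1/D + (-160/93 + h(-8)/131)) = -403*(1/(-54) + (-160/93 + (-1 - 8)/131)) = -403*(-1/54 + (-160*1/93 - 9*1/131)) = -403*(-1/54 + (-160/93 - 9/131)) = -403*(-1/54 - 21797/12183) = -403*(-396407/219294) = 5153291/7074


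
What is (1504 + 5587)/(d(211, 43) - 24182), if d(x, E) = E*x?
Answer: -7091/15109 ≈ -0.46932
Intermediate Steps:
(1504 + 5587)/(d(211, 43) - 24182) = (1504 + 5587)/(43*211 - 24182) = 7091/(9073 - 24182) = 7091/(-15109) = 7091*(-1/15109) = -7091/15109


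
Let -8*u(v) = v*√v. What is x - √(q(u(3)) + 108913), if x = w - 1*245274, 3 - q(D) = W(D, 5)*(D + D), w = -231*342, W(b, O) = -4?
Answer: -324276 - √(108916 - 3*√3) ≈ -3.2461e+5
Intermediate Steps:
u(v) = -v^(3/2)/8 (u(v) = -v*√v/8 = -v^(3/2)/8)
w = -79002
q(D) = 3 + 8*D (q(D) = 3 - (-4)*(D + D) = 3 - (-4)*2*D = 3 - (-8)*D = 3 + 8*D)
x = -324276 (x = -79002 - 1*245274 = -79002 - 245274 = -324276)
x - √(q(u(3)) + 108913) = -324276 - √((3 + 8*(-3*√3/8)) + 108913) = -324276 - √((3 - 3*√3) + 108913) = -324276 - √(108916 - 3*√3)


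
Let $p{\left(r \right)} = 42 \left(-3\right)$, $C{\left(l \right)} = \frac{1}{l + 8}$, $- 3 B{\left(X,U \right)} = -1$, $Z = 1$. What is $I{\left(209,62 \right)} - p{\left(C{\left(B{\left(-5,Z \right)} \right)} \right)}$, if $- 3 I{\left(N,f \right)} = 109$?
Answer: $\frac{269}{3} \approx 89.667$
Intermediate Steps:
$I{\left(N,f \right)} = - \frac{109}{3}$ ($I{\left(N,f \right)} = \left(- \frac{1}{3}\right) 109 = - \frac{109}{3}$)
$B{\left(X,U \right)} = \frac{1}{3}$ ($B{\left(X,U \right)} = \left(- \frac{1}{3}\right) \left(-1\right) = \frac{1}{3}$)
$C{\left(l \right)} = \frac{1}{8 + l}$
$p{\left(r \right)} = -126$
$I{\left(209,62 \right)} - p{\left(C{\left(B{\left(-5,Z \right)} \right)} \right)} = - \frac{109}{3} - -126 = - \frac{109}{3} + 126 = \frac{269}{3}$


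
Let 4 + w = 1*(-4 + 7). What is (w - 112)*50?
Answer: -5650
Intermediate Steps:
w = -1 (w = -4 + 1*(-4 + 7) = -4 + 1*3 = -4 + 3 = -1)
(w - 112)*50 = (-1 - 112)*50 = -113*50 = -5650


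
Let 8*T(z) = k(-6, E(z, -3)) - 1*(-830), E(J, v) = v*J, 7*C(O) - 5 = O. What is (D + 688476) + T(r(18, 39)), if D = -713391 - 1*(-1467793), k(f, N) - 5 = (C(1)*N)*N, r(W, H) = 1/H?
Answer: 13656385203/9464 ≈ 1.4430e+6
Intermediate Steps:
C(O) = 5/7 + O/7
E(J, v) = J*v
k(f, N) = 5 + 6*N**2/7 (k(f, N) = 5 + ((5/7 + (1/7)*1)*N)*N = 5 + ((5/7 + 1/7)*N)*N = 5 + (6*N/7)*N = 5 + 6*N**2/7)
T(z) = 835/8 + 27*z**2/28 (T(z) = ((5 + 6*(z*(-3))**2/7) - 1*(-830))/8 = ((5 + 6*(-3*z)**2/7) + 830)/8 = ((5 + 6*(9*z**2)/7) + 830)/8 = ((5 + 54*z**2/7) + 830)/8 = (835 + 54*z**2/7)/8 = 835/8 + 27*z**2/28)
D = 754402 (D = -713391 + 1467793 = 754402)
(D + 688476) + T(r(18, 39)) = (754402 + 688476) + (835/8 + 27*(1/39)**2/28) = 1442878 + (835/8 + 27*(1/39)**2/28) = 1442878 + (835/8 + (27/28)*(1/1521)) = 1442878 + (835/8 + 3/4732) = 1442878 + 987811/9464 = 13656385203/9464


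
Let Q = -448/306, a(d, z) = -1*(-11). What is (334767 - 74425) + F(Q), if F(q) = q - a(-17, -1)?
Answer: 39830419/153 ≈ 2.6033e+5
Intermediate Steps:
a(d, z) = 11
Q = -224/153 (Q = -448*1/306 = -224/153 ≈ -1.4641)
F(q) = -11 + q (F(q) = q - 1*11 = q - 11 = -11 + q)
(334767 - 74425) + F(Q) = (334767 - 74425) + (-11 - 224/153) = 260342 - 1907/153 = 39830419/153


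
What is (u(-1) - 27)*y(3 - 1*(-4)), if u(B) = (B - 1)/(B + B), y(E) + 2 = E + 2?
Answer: -182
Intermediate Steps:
y(E) = E (y(E) = -2 + (E + 2) = -2 + (2 + E) = E)
u(B) = (-1 + B)/(2*B) (u(B) = (-1 + B)/((2*B)) = (-1 + B)*(1/(2*B)) = (-1 + B)/(2*B))
(u(-1) - 27)*y(3 - 1*(-4)) = ((1/2)*(-1 - 1)/(-1) - 27)*(3 - 1*(-4)) = ((1/2)*(-1)*(-2) - 27)*(3 + 4) = (1 - 27)*7 = -26*7 = -182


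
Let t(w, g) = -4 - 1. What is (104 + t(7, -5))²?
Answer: 9801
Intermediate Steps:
t(w, g) = -5
(104 + t(7, -5))² = (104 - 5)² = 99² = 9801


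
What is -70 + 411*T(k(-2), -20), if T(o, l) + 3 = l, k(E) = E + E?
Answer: -9523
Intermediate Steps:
k(E) = 2*E
T(o, l) = -3 + l
-70 + 411*T(k(-2), -20) = -70 + 411*(-3 - 20) = -70 + 411*(-23) = -70 - 9453 = -9523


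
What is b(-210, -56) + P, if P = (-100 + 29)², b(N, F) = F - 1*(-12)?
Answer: 4997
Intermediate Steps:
b(N, F) = 12 + F (b(N, F) = F + 12 = 12 + F)
P = 5041 (P = (-71)² = 5041)
b(-210, -56) + P = (12 - 56) + 5041 = -44 + 5041 = 4997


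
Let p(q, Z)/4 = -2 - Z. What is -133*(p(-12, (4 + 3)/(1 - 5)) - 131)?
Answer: 17556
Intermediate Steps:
p(q, Z) = -8 - 4*Z (p(q, Z) = 4*(-2 - Z) = -8 - 4*Z)
-133*(p(-12, (4 + 3)/(1 - 5)) - 131) = -133*((-8 - 4*(4 + 3)/(1 - 5)) - 131) = -133*((-8 - 28/(-4)) - 131) = -133*((-8 - 28*(-1)/4) - 131) = -133*((-8 - 4*(-7/4)) - 131) = -133*((-8 + 7) - 131) = -133*(-1 - 131) = -133*(-132) = 17556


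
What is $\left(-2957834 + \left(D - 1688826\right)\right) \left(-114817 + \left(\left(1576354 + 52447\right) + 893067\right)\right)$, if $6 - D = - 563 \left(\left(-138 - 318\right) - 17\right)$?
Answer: $-11825728431603$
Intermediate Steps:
$D = -266293$ ($D = 6 - - 563 \left(\left(-138 - 318\right) - 17\right) = 6 - - 563 \left(-456 - 17\right) = 6 - \left(-563\right) \left(-473\right) = 6 - 266299 = -266293$)
$\left(-2957834 + \left(D - 1688826\right)\right) \left(-114817 + \left(\left(1576354 + 52447\right) + 893067\right)\right) = \left(-2957834 - 1955119\right) \left(-114817 + \left(\left(1576354 + 52447\right) + 893067\right)\right) = \left(-2957834 - 1955119\right) \left(-114817 + \left(1628801 + 893067\right)\right) = - 4912953 \left(-114817 + 2521868\right) = \left(-4912953\right) 2407051 = -11825728431603$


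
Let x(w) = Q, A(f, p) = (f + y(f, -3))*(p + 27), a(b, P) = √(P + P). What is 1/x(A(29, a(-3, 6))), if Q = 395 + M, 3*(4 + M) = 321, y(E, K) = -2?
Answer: 1/498 ≈ 0.0020080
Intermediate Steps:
M = 103 (M = -4 + (⅓)*321 = -4 + 107 = 103)
a(b, P) = √2*√P (a(b, P) = √(2*P) = √2*√P)
A(f, p) = (-2 + f)*(27 + p) (A(f, p) = (f - 2)*(p + 27) = (-2 + f)*(27 + p))
Q = 498 (Q = 395 + 103 = 498)
x(w) = 498
1/x(A(29, a(-3, 6))) = 1/498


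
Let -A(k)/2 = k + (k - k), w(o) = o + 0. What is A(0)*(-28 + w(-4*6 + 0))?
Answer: 0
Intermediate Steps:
w(o) = o
A(k) = -2*k (A(k) = -2*(k + (k - k)) = -2*(k + 0) = -2*k)
A(0)*(-28 + w(-4*6 + 0)) = (-2*0)*(-28 + (-4*6 + 0)) = 0*(-28 + (-24 + 0)) = 0*(-28 - 24) = 0*(-52) = 0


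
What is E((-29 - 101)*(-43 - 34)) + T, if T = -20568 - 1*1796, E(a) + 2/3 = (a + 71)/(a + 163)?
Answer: -227505673/10173 ≈ -22364.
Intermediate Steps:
E(a) = -⅔ + (71 + a)/(163 + a) (E(a) = -⅔ + (a + 71)/(a + 163) = -⅔ + (71 + a)/(163 + a))
T = -22364 (T = -20568 - 1796 = -22364)
E((-29 - 101)*(-43 - 34)) + T = (-113 + (-29 - 101)*(-43 - 34))/(3*(163 + (-29 - 101)*(-43 - 34))) - 22364 = (-113 - 130*(-77))/(3*(163 - 130*(-77))) - 22364 = (-113 + 10010)/(3*(163 + 10010)) - 22364 = (⅓)*9897/10173 - 22364 = (⅓)*(1/10173)*9897 - 22364 = 3299/10173 - 22364 = -227505673/10173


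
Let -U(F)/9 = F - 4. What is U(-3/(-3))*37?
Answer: 999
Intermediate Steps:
U(F) = 36 - 9*F (U(F) = -9*(F - 4) = -9*(-4 + F) = 36 - 9*F)
U(-3/(-3))*37 = (36 - (-27)/(-3))*37 = (36 - (-27)*(-1)/3)*37 = (36 - 9*1)*37 = (36 - 9)*37 = 27*37 = 999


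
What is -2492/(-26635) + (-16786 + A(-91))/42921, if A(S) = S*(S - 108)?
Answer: 2257099/18146045 ≈ 0.12439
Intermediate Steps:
A(S) = S*(-108 + S)
-2492/(-26635) + (-16786 + A(-91))/42921 = -2492/(-26635) + (-16786 - 91*(-108 - 91))/42921 = -2492*(-1/26635) + (-16786 - 91*(-199))*(1/42921) = 356/3805 + (-16786 + 18109)*(1/42921) = 356/3805 + 1323*(1/42921) = 356/3805 + 147/4769 = 2257099/18146045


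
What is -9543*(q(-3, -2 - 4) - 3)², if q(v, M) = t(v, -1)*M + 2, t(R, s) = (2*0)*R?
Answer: -9543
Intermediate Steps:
t(R, s) = 0 (t(R, s) = 0*R = 0)
q(v, M) = 2 (q(v, M) = 0*M + 2 = 0 + 2 = 2)
-9543*(q(-3, -2 - 4) - 3)² = -9543*(2 - 3)² = -9543*(-1)² = -9543*1 = -9543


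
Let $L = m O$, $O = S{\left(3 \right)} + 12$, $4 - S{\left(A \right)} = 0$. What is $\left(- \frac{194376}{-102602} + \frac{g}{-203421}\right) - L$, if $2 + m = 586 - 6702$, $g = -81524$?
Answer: $\frac{1021553824520120}{10435700721} \approx 97890.0$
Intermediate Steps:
$S{\left(A \right)} = 4$ ($S{\left(A \right)} = 4 - 0 = 4 + 0 = 4$)
$m = -6118$ ($m = -2 + \left(586 - 6702\right) = -2 - 6116 = -6118$)
$O = 16$ ($O = 4 + 12 = 16$)
$L = -97888$ ($L = \left(-6118\right) 16 = -97888$)
$\left(- \frac{194376}{-102602} + \frac{g}{-203421}\right) - L = \left(- \frac{194376}{-102602} - \frac{81524}{-203421}\right) - -97888 = \left(\left(-194376\right) \left(- \frac{1}{102602}\right) - - \frac{81524}{203421}\right) + 97888 = \left(\frac{97188}{51301} + \frac{81524}{203421}\right) + 97888 = \frac{23952342872}{10435700721} + 97888 = \frac{1021553824520120}{10435700721}$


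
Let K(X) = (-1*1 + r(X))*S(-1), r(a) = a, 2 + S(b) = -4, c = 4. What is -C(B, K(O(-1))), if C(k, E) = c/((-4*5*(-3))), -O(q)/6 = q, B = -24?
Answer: -1/15 ≈ -0.066667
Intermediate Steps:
S(b) = -6 (S(b) = -2 - 4 = -6)
O(q) = -6*q
K(X) = 6 - 6*X (K(X) = (-1*1 + X)*(-6) = (-1 + X)*(-6) = 6 - 6*X)
C(k, E) = 1/15 (C(k, E) = 4/((-4*5*(-3))) = 4/((-20*(-3))) = 4/60 = 4*(1/60) = 1/15)
-C(B, K(O(-1))) = -1*1/15 = -1/15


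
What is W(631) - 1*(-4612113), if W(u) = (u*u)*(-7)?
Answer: 1824986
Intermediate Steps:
W(u) = -7*u² (W(u) = u²*(-7) = -7*u²)
W(631) - 1*(-4612113) = -7*631² - 1*(-4612113) = -7*398161 + 4612113 = -2787127 + 4612113 = 1824986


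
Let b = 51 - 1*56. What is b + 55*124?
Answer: 6815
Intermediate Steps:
b = -5 (b = 51 - 56 = -5)
b + 55*124 = -5 + 55*124 = -5 + 6820 = 6815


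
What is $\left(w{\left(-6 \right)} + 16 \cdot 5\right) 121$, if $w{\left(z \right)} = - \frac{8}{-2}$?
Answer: $10164$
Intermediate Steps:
$w{\left(z \right)} = 4$ ($w{\left(z \right)} = \left(-8\right) \left(- \frac{1}{2}\right) = 4$)
$\left(w{\left(-6 \right)} + 16 \cdot 5\right) 121 = \left(4 + 16 \cdot 5\right) 121 = \left(4 + 80\right) 121 = 84 \cdot 121 = 10164$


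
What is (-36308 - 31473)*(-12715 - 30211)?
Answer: 2909567206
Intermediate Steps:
(-36308 - 31473)*(-12715 - 30211) = -67781*(-42926) = 2909567206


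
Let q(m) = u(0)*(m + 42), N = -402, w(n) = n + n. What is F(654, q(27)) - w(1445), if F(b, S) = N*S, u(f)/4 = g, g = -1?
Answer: 108062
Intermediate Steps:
w(n) = 2*n
u(f) = -4 (u(f) = 4*(-1) = -4)
q(m) = -168 - 4*m (q(m) = -4*(m + 42) = -4*(42 + m) = -168 - 4*m)
F(b, S) = -402*S
F(654, q(27)) - w(1445) = -402*(-168 - 4*27) - 2*1445 = -402*(-168 - 108) - 1*2890 = -402*(-276) - 2890 = 110952 - 2890 = 108062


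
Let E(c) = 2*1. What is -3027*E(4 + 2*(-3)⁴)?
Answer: -6054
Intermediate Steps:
E(c) = 2
-3027*E(4 + 2*(-3)⁴) = -3027*2 = -6054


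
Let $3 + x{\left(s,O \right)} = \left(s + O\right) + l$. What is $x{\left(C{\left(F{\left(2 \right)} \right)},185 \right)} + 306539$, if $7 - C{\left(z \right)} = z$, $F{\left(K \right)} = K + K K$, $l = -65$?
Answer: $306657$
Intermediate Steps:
$F{\left(K \right)} = K + K^{2}$
$C{\left(z \right)} = 7 - z$
$x{\left(s,O \right)} = -68 + O + s$ ($x{\left(s,O \right)} = -3 - \left(65 - O - s\right) = -3 + \left(-65 + O + s\right) = -68 + O + s$)
$x{\left(C{\left(F{\left(2 \right)} \right)},185 \right)} + 306539 = \left(-68 + 185 + \left(7 - 2 \left(1 + 2\right)\right)\right) + 306539 = \left(-68 + 185 + \left(7 - 2 \cdot 3\right)\right) + 306539 = \left(-68 + 185 + \left(7 - 6\right)\right) + 306539 = \left(-68 + 185 + 1\right) + 306539 = 118 + 306539 = 306657$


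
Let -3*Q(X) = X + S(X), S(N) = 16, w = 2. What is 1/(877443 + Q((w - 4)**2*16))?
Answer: 3/2632249 ≈ 1.1397e-6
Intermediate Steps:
Q(X) = -16/3 - X/3 (Q(X) = -(X + 16)/3 = -(16 + X)/3 = -16/3 - X/3)
1/(877443 + Q((w - 4)**2*16)) = 1/(877443 + (-16/3 - (2 - 4)**2*16/3)) = 1/(877443 + (-16/3 - (-2)**2*16/3)) = 1/(877443 + (-16/3 - 4*16/3)) = 1/(877443 + (-16/3 - 1/3*64)) = 1/(877443 + (-16/3 - 64/3)) = 1/(877443 - 80/3) = 1/(2632249/3) = 3/2632249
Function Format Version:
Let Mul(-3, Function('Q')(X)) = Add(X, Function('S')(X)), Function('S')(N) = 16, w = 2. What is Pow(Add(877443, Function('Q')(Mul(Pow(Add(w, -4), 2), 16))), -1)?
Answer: Rational(3, 2632249) ≈ 1.1397e-6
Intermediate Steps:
Function('Q')(X) = Add(Rational(-16, 3), Mul(Rational(-1, 3), X)) (Function('Q')(X) = Mul(Rational(-1, 3), Add(X, 16)) = Mul(Rational(-1, 3), Add(16, X)) = Add(Rational(-16, 3), Mul(Rational(-1, 3), X)))
Pow(Add(877443, Function('Q')(Mul(Pow(Add(w, -4), 2), 16))), -1) = Pow(Add(877443, Add(Rational(-16, 3), Mul(Rational(-1, 3), Mul(Pow(Add(2, -4), 2), 16)))), -1) = Pow(Add(877443, Add(Rational(-16, 3), Mul(Rational(-1, 3), Mul(Pow(-2, 2), 16)))), -1) = Pow(Add(877443, Add(Rational(-16, 3), Mul(Rational(-1, 3), Mul(4, 16)))), -1) = Pow(Add(877443, Add(Rational(-16, 3), Mul(Rational(-1, 3), 64))), -1) = Pow(Add(877443, Add(Rational(-16, 3), Rational(-64, 3))), -1) = Pow(Add(877443, Rational(-80, 3)), -1) = Pow(Rational(2632249, 3), -1) = Rational(3, 2632249)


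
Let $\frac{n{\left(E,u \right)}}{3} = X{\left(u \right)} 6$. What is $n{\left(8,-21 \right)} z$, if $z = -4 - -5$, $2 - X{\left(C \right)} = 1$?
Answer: $18$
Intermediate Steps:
$X{\left(C \right)} = 1$ ($X{\left(C \right)} = 2 - 1 = 1$)
$z = 1$ ($z = -4 + 5 = 1$)
$n{\left(E,u \right)} = 18$ ($n{\left(E,u \right)} = 3 \cdot 1 \cdot 6 = 3 \cdot 6 = 18$)
$n{\left(8,-21 \right)} z = 18 \cdot 1 = 18$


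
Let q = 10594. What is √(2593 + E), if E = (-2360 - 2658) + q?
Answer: √8169 ≈ 90.383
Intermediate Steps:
E = 5576 (E = (-2360 - 2658) + 10594 = -5018 + 10594 = 5576)
√(2593 + E) = √(2593 + 5576) = √8169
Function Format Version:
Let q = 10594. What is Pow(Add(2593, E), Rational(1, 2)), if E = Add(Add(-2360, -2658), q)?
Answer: Pow(8169, Rational(1, 2)) ≈ 90.383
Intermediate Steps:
E = 5576 (E = Add(Add(-2360, -2658), 10594) = Add(-5018, 10594) = 5576)
Pow(Add(2593, E), Rational(1, 2)) = Pow(Add(2593, 5576), Rational(1, 2)) = Pow(8169, Rational(1, 2))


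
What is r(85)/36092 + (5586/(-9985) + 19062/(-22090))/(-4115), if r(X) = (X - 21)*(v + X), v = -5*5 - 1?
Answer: 85964293009663/818963567262925 ≈ 0.10497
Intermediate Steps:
v = -26 (v = -25 - 1 = -26)
r(X) = (-26 + X)*(-21 + X) (r(X) = (X - 21)*(-26 + X) = (-21 + X)*(-26 + X) = (-26 + X)*(-21 + X))
r(85)/36092 + (5586/(-9985) + 19062/(-22090))/(-4115) = (546 + 85² - 47*85)/36092 + (5586/(-9985) + 19062/(-22090))/(-4115) = (546 + 7225 - 3995)*(1/36092) + (5586*(-1/9985) + 19062*(-1/22090))*(-1/4115) = 3776*(1/36092) + (-5586/9985 - 9531/11045)*(-1/4115) = 944/9023 - 31372881/22056865*(-1/4115) = 944/9023 + 31372881/90763999475 = 85964293009663/818963567262925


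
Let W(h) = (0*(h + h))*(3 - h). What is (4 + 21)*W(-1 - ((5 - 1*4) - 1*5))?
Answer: 0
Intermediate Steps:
W(h) = 0 (W(h) = (0*(2*h))*(3 - h) = 0*(3 - h) = 0)
(4 + 21)*W(-1 - ((5 - 1*4) - 1*5)) = (4 + 21)*0 = 25*0 = 0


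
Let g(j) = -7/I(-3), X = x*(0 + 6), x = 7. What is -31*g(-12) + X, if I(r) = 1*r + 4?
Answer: 259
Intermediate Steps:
I(r) = 4 + r (I(r) = r + 4 = 4 + r)
X = 42 (X = 7*(0 + 6) = 7*6 = 42)
g(j) = -7 (g(j) = -7/(4 - 3) = -7/1 = -7*1 = -7)
-31*g(-12) + X = -31*(-7) + 42 = 217 + 42 = 259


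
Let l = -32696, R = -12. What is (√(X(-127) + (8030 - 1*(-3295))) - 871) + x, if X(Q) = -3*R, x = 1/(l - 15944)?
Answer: -42365441/48640 + √11361 ≈ -764.41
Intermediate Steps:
x = -1/48640 (x = 1/(-32696 - 15944) = 1/(-48640) = -1/48640 ≈ -2.0559e-5)
X(Q) = 36 (X(Q) = -3*(-12) = 36)
(√(X(-127) + (8030 - 1*(-3295))) - 871) + x = (√(36 + (8030 - 1*(-3295))) - 871) - 1/48640 = (√(36 + (8030 + 3295)) - 871) - 1/48640 = (√(36 + 11325) - 871) - 1/48640 = (√11361 - 871) - 1/48640 = (-871 + √11361) - 1/48640 = -42365441/48640 + √11361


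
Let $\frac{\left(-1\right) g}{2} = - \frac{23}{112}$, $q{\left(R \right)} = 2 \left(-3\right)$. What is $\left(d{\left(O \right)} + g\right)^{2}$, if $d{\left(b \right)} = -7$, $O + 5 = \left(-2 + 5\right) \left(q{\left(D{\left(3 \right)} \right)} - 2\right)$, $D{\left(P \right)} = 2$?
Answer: $\frac{136161}{3136} \approx 43.419$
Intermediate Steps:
$q{\left(R \right)} = -6$
$g = \frac{23}{56}$ ($g = - 2 \left(- \frac{23}{112}\right) = - 2 \left(\left(-23\right) \frac{1}{112}\right) = \left(-2\right) \left(- \frac{23}{112}\right) = \frac{23}{56} \approx 0.41071$)
$O = -29$ ($O = -5 + \left(-2 + 5\right) \left(-6 - 2\right) = -5 + 3 \left(-8\right) = -5 - 24 = -29$)
$\left(d{\left(O \right)} + g\right)^{2} = \left(-7 + \frac{23}{56}\right)^{2} = \left(- \frac{369}{56}\right)^{2} = \frac{136161}{3136}$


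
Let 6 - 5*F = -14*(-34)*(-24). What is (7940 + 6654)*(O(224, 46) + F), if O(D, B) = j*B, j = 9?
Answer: 39403800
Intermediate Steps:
F = 2286 (F = 6/5 - (-14*(-34))*(-24)/5 = 6/5 - 476*(-24)/5 = 6/5 - 1/5*(-11424) = 6/5 + 11424/5 = 2286)
O(D, B) = 9*B
(7940 + 6654)*(O(224, 46) + F) = (7940 + 6654)*(9*46 + 2286) = 14594*(414 + 2286) = 14594*2700 = 39403800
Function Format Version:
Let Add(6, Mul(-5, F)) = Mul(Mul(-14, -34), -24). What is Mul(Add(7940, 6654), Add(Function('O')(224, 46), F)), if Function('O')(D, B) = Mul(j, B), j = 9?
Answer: 39403800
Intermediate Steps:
F = 2286 (F = Add(Rational(6, 5), Mul(Rational(-1, 5), Mul(Mul(-14, -34), -24))) = Add(Rational(6, 5), Mul(Rational(-1, 5), Mul(476, -24))) = Add(Rational(6, 5), Mul(Rational(-1, 5), -11424)) = Add(Rational(6, 5), Rational(11424, 5)) = 2286)
Function('O')(D, B) = Mul(9, B)
Mul(Add(7940, 6654), Add(Function('O')(224, 46), F)) = Mul(Add(7940, 6654), Add(Mul(9, 46), 2286)) = Mul(14594, Add(414, 2286)) = Mul(14594, 2700) = 39403800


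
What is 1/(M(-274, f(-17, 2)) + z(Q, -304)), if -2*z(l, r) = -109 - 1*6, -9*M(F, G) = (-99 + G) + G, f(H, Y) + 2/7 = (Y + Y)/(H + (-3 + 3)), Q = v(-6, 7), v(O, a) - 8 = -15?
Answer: 2142/146975 ≈ 0.014574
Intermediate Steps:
v(O, a) = -7 (v(O, a) = 8 - 15 = -7)
Q = -7
f(H, Y) = -2/7 + 2*Y/H (f(H, Y) = -2/7 + (Y + Y)/(H + (-3 + 3)) = -2/7 + (2*Y)/(H + 0) = -2/7 + (2*Y)/H = -2/7 + 2*Y/H)
M(F, G) = 11 - 2*G/9 (M(F, G) = -((-99 + G) + G)/9 = -(-99 + 2*G)/9 = 11 - 2*G/9)
z(l, r) = 115/2 (z(l, r) = -(-109 - 1*6)/2 = -(-109 - 6)/2 = -1/2*(-115) = 115/2)
1/(M(-274, f(-17, 2)) + z(Q, -304)) = 1/((11 - 2*(-2/7 + 2*2/(-17))/9) + 115/2) = 1/((11 - 2*(-2/7 + 2*2*(-1/17))/9) + 115/2) = 1/((11 - 2*(-2/7 - 4/17)/9) + 115/2) = 1/((11 - 2/9*(-62/119)) + 115/2) = 1/((11 + 124/1071) + 115/2) = 1/(11905/1071 + 115/2) = 1/(146975/2142) = 2142/146975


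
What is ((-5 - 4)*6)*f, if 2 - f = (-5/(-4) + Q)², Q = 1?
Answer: 1323/8 ≈ 165.38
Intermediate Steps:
f = -49/16 (f = 2 - (-5/(-4) + 1)² = 2 - (-5*(-¼) + 1)² = 2 - (5/4 + 1)² = 2 - (9/4)² = 2 - 1*81/16 = 2 - 81/16 = -49/16 ≈ -3.0625)
((-5 - 4)*6)*f = ((-5 - 4)*6)*(-49/16) = -9*6*(-49/16) = -54*(-49/16) = 1323/8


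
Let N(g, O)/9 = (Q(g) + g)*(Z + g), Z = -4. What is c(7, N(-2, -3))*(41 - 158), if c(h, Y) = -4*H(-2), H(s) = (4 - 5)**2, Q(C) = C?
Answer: 468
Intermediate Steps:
H(s) = 1 (H(s) = (-1)**2 = 1)
N(g, O) = 18*g*(-4 + g) (N(g, O) = 9*((g + g)*(-4 + g)) = 9*((2*g)*(-4 + g)) = 9*(2*g*(-4 + g)) = 18*g*(-4 + g))
c(h, Y) = -4 (c(h, Y) = -4*1 = -4)
c(7, N(-2, -3))*(41 - 158) = -4*(41 - 158) = -4*(-117) = 468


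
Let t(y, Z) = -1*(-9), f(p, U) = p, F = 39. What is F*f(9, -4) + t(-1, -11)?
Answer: 360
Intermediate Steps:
t(y, Z) = 9
F*f(9, -4) + t(-1, -11) = 39*9 + 9 = 351 + 9 = 360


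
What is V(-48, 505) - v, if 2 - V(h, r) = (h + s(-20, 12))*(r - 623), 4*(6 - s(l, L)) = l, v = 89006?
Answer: -93370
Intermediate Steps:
s(l, L) = 6 - l/4
V(h, r) = 2 - (-623 + r)*(11 + h) (V(h, r) = 2 - (h + (6 - 1/4*(-20)))*(r - 623) = 2 - (h + (6 + 5))*(-623 + r) = 2 - (h + 11)*(-623 + r) = 2 - (11 + h)*(-623 + r) = 2 - (-623 + r)*(11 + h))
V(-48, 505) - v = (6855 - 11*505 + 623*(-48) - 1*(-48)*505) - 1*89006 = (6855 - 5555 - 29904 + 24240) - 89006 = -4364 - 89006 = -93370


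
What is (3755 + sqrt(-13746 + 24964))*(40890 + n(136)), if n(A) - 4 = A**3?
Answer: 9599094250 + 2556350*sqrt(11218) ≈ 9.8699e+9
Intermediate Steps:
n(A) = 4 + A**3
(3755 + sqrt(-13746 + 24964))*(40890 + n(136)) = (3755 + sqrt(-13746 + 24964))*(40890 + (4 + 136**3)) = (3755 + sqrt(11218))*(40890 + (4 + 2515456)) = (3755 + sqrt(11218))*(40890 + 2515460) = (3755 + sqrt(11218))*2556350 = 9599094250 + 2556350*sqrt(11218)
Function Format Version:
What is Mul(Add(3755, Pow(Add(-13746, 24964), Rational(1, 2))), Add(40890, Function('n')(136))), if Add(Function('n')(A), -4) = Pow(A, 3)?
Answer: Add(9599094250, Mul(2556350, Pow(11218, Rational(1, 2)))) ≈ 9.8699e+9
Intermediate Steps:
Function('n')(A) = Add(4, Pow(A, 3))
Mul(Add(3755, Pow(Add(-13746, 24964), Rational(1, 2))), Add(40890, Function('n')(136))) = Mul(Add(3755, Pow(Add(-13746, 24964), Rational(1, 2))), Add(40890, Add(4, Pow(136, 3)))) = Mul(Add(3755, Pow(11218, Rational(1, 2))), Add(40890, Add(4, 2515456))) = Mul(Add(3755, Pow(11218, Rational(1, 2))), Add(40890, 2515460)) = Mul(Add(3755, Pow(11218, Rational(1, 2))), 2556350) = Add(9599094250, Mul(2556350, Pow(11218, Rational(1, 2))))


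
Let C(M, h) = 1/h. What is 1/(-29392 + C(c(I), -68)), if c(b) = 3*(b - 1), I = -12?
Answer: -68/1998657 ≈ -3.4023e-5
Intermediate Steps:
c(b) = -3 + 3*b (c(b) = 3*(-1 + b) = -3 + 3*b)
1/(-29392 + C(c(I), -68)) = 1/(-29392 + 1/(-68)) = 1/(-29392 - 1/68) = 1/(-1998657/68) = -68/1998657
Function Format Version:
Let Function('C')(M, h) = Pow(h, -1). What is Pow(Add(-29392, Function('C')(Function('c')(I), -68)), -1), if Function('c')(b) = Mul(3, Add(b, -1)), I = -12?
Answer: Rational(-68, 1998657) ≈ -3.4023e-5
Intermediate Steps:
Function('c')(b) = Add(-3, Mul(3, b)) (Function('c')(b) = Mul(3, Add(-1, b)) = Add(-3, Mul(3, b)))
Pow(Add(-29392, Function('C')(Function('c')(I), -68)), -1) = Pow(Add(-29392, Pow(-68, -1)), -1) = Pow(Add(-29392, Rational(-1, 68)), -1) = Pow(Rational(-1998657, 68), -1) = Rational(-68, 1998657)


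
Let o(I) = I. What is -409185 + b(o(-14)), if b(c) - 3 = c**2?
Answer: -408986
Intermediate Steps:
b(c) = 3 + c**2
-409185 + b(o(-14)) = -409185 + (3 + (-14)**2) = -409185 + (3 + 196) = -409185 + 199 = -408986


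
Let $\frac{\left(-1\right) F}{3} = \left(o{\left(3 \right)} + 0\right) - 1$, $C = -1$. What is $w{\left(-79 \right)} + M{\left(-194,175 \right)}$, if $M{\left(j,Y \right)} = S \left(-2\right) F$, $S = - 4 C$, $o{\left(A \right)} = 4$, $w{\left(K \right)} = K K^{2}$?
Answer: $-492967$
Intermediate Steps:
$w{\left(K \right)} = K^{3}$
$F = -9$ ($F = - 3 \left(\left(4 + 0\right) - 1\right) = - 3 \left(4 - 1\right) = \left(-3\right) 3 = -9$)
$S = 4$ ($S = \left(-4\right) \left(-1\right) = 4$)
$M{\left(j,Y \right)} = 72$ ($M{\left(j,Y \right)} = 4 \left(-2\right) \left(-9\right) = \left(-8\right) \left(-9\right) = 72$)
$w{\left(-79 \right)} + M{\left(-194,175 \right)} = \left(-79\right)^{3} + 72 = -493039 + 72 = -492967$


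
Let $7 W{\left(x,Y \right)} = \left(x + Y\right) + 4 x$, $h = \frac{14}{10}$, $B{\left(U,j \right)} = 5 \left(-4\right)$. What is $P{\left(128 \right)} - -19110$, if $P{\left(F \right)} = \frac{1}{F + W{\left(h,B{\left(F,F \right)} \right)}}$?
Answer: $\frac{16874137}{883} \approx 19110.0$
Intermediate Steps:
$B{\left(U,j \right)} = -20$
$h = \frac{7}{5}$ ($h = 14 \cdot \frac{1}{10} = \frac{7}{5} \approx 1.4$)
$W{\left(x,Y \right)} = \frac{Y}{7} + \frac{5 x}{7}$ ($W{\left(x,Y \right)} = \frac{\left(x + Y\right) + 4 x}{7} = \frac{\left(Y + x\right) + 4 x}{7} = \frac{Y + 5 x}{7} = \frac{Y}{7} + \frac{5 x}{7}$)
$P{\left(F \right)} = \frac{1}{- \frac{13}{7} + F}$ ($P{\left(F \right)} = \frac{1}{F + \left(\frac{1}{7} \left(-20\right) + \frac{5}{7} \cdot \frac{7}{5}\right)} = \frac{1}{F + \left(- \frac{20}{7} + 1\right)} = \frac{1}{F - \frac{13}{7}} = \frac{1}{- \frac{13}{7} + F}$)
$P{\left(128 \right)} - -19110 = \frac{7}{-13 + 7 \cdot 128} - -19110 = \frac{7}{-13 + 896} + 19110 = \frac{7}{883} + 19110 = \frac{16874137}{883}$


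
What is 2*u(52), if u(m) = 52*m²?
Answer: 281216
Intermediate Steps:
2*u(52) = 2*(52*52²) = 2*(52*2704) = 2*140608 = 281216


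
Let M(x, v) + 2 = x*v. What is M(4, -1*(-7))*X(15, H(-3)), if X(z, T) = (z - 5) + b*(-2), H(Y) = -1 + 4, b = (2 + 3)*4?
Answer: -780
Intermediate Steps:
b = 20 (b = 5*4 = 20)
H(Y) = 3
M(x, v) = -2 + v*x (M(x, v) = -2 + x*v = -2 + v*x)
X(z, T) = -45 + z (X(z, T) = (z - 5) + 20*(-2) = (-5 + z) - 40 = -45 + z)
M(4, -1*(-7))*X(15, H(-3)) = (-2 - 1*(-7)*4)*(-45 + 15) = (-2 + 7*4)*(-30) = (-2 + 28)*(-30) = 26*(-30) = -780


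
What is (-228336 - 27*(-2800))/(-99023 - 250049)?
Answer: 9546/21817 ≈ 0.43755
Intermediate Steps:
(-228336 - 27*(-2800))/(-99023 - 250049) = (-228336 + 75600)/(-349072) = -152736*(-1/349072) = 9546/21817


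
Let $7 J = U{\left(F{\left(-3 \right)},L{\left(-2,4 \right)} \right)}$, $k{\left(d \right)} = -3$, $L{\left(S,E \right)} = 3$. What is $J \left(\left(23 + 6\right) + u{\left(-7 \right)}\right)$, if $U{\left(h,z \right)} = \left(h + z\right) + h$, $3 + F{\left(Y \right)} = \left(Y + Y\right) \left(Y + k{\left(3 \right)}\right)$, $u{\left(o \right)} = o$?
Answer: $\frac{1518}{7} \approx 216.86$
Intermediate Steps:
$F{\left(Y \right)} = -3 + 2 Y \left(-3 + Y\right)$ ($F{\left(Y \right)} = -3 + \left(Y + Y\right) \left(Y - 3\right) = -3 + 2 Y \left(-3 + Y\right)$)
$U{\left(h,z \right)} = z + 2 h$
$J = \frac{69}{7}$ ($J = \frac{3 + 2 \left(-3 - -18 + 2 \left(-3\right)^{2}\right)}{7} = \frac{3 + 2 \left(-3 + 18 + 2 \cdot 9\right)}{7} = \frac{3 + 2 \left(-3 + 18 + 18\right)}{7} = \frac{3 + 2 \cdot 33}{7} = \frac{3 + 66}{7} = \frac{1}{7} \cdot 69 = \frac{69}{7} \approx 9.8571$)
$J \left(\left(23 + 6\right) + u{\left(-7 \right)}\right) = \frac{69 \left(\left(23 + 6\right) - 7\right)}{7} = \frac{69 \left(29 - 7\right)}{7} = \frac{69}{7} \cdot 22 = \frac{1518}{7}$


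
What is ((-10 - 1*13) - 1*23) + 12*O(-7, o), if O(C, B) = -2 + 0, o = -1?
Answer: -70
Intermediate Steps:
O(C, B) = -2
((-10 - 1*13) - 1*23) + 12*O(-7, o) = ((-10 - 1*13) - 1*23) + 12*(-2) = ((-10 - 13) - 23) - 24 = (-23 - 23) - 24 = -46 - 24 = -70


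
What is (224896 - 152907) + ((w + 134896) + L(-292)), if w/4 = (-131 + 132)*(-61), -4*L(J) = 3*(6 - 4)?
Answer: 413279/2 ≈ 2.0664e+5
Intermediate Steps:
L(J) = -3/2 (L(J) = -3*(6 - 4)/4 = -3*2/4 = -¼*6 = -3/2)
w = -244 (w = 4*((-131 + 132)*(-61)) = 4*(1*(-61)) = 4*(-61) = -244)
(224896 - 152907) + ((w + 134896) + L(-292)) = (224896 - 152907) + ((-244 + 134896) - 3/2) = 71989 + (134652 - 3/2) = 71989 + 269301/2 = 413279/2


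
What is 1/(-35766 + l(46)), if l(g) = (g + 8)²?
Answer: -1/32850 ≈ -3.0441e-5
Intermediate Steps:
l(g) = (8 + g)²
1/(-35766 + l(46)) = 1/(-35766 + (8 + 46)²) = 1/(-35766 + 54²) = 1/(-35766 + 2916) = 1/(-32850) = -1/32850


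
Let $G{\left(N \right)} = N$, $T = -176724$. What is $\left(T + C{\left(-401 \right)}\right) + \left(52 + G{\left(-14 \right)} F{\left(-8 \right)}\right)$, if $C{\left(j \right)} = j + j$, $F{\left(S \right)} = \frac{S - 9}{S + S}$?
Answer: $- \frac{1419911}{8} \approx -1.7749 \cdot 10^{5}$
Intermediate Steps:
$F{\left(S \right)} = \frac{-9 + S}{2 S}$
$C{\left(j \right)} = 2 j$
$\left(T + C{\left(-401 \right)}\right) + \left(52 + G{\left(-14 \right)} F{\left(-8 \right)}\right) = \left(-176724 + 2 \left(-401\right)\right) + \left(52 - 14 \frac{-9 - 8}{2 \left(-8\right)}\right) = \left(-176724 - 802\right) + \left(52 - 14 \cdot \frac{1}{2} \left(- \frac{1}{8}\right) \left(-17\right)\right) = -177526 + \left(52 - \frac{119}{8}\right) = -177526 + \frac{297}{8} = - \frac{1419911}{8}$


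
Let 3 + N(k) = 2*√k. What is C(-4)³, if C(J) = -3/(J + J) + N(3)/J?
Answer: 2025/512 - 291*√3/128 ≈ 0.017369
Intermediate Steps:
N(k) = -3 + 2*√k
C(J) = -3/(2*J) + (-3 + 2*√3)/J (C(J) = -3/(J + J) + (-3 + 2*√3)/J = -3*1/(2*J) + (-3 + 2*√3)/J = -3/(2*J) + (-3 + 2*√3)/J)
C(-4)³ = ((½)*(-9 + 4*√3)/(-4))³ = ((½)*(-¼)*(-9 + 4*√3))³ = (9/8 - √3/2)³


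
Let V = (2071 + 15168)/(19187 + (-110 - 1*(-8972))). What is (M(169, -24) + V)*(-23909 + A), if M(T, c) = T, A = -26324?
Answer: -238984502160/28049 ≈ -8.5203e+6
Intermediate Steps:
V = 17239/28049 (V = 17239/(19187 + (-110 + 8972)) = 17239/(19187 + 8862) = 17239/28049 ≈ 0.61460)
(M(169, -24) + V)*(-23909 + A) = (169 + 17239/28049)*(-23909 - 26324) = (4757520/28049)*(-50233) = -238984502160/28049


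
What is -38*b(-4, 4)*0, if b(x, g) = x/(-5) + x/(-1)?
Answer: 0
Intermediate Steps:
b(x, g) = -6*x/5 (b(x, g) = x*(-⅕) + x*(-1) = -x/5 - x = -6*x/5)
-38*b(-4, 4)*0 = -(-228)*(-4)/5*0 = -38*24/5*0 = -912/5*0 = 0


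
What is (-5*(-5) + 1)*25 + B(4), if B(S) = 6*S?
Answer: 674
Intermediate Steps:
(-5*(-5) + 1)*25 + B(4) = (-5*(-5) + 1)*25 + 6*4 = (25 + 1)*25 + 24 = 26*25 + 24 = 650 + 24 = 674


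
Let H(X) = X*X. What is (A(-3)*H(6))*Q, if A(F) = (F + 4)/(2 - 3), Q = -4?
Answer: 144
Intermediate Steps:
H(X) = X²
A(F) = -4 - F (A(F) = (4 + F)/(-1) = (4 + F)*(-1) = -4 - F)
(A(-3)*H(6))*Q = ((-4 - 1*(-3))*6²)*(-4) = ((-4 + 3)*36)*(-4) = -1*36*(-4) = -36*(-4) = 144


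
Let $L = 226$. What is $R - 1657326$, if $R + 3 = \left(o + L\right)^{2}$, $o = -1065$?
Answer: $-953408$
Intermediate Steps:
$R = 703918$ ($R = -3 + \left(-1065 + 226\right)^{2} = -3 + \left(-839\right)^{2} = -3 + 703921 = 703918$)
$R - 1657326 = 703918 - 1657326 = -953408$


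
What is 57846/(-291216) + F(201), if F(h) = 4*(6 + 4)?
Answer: 1931799/48536 ≈ 39.801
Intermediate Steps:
F(h) = 40 (F(h) = 4*10 = 40)
57846/(-291216) + F(201) = 57846/(-291216) + 40 = 57846*(-1/291216) + 40 = -9641/48536 + 40 = 1931799/48536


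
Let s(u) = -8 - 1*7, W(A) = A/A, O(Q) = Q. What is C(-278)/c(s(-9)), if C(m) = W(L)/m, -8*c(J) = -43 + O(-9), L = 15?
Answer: -1/1807 ≈ -0.00055340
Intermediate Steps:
W(A) = 1
s(u) = -15 (s(u) = -8 - 7 = -15)
c(J) = 13/2 (c(J) = -(-43 - 9)/8 = -⅛*(-52) = 13/2)
C(m) = 1/m
C(-278)/c(s(-9)) = 1/((-278)*(13/2)) = -1/278*2/13 = -1/1807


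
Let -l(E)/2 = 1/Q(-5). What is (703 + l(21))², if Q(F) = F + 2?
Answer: 4456321/9 ≈ 4.9515e+5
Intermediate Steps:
Q(F) = 2 + F
l(E) = ⅔ (l(E) = -2/(2 - 5) = -2/(-3) = -2*(-⅓) = ⅔)
(703 + l(21))² = (703 + ⅔)² = (2111/3)² = 4456321/9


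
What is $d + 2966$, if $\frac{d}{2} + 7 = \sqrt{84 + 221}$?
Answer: $2952 + 2 \sqrt{305} \approx 2986.9$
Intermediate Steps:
$d = -14 + 2 \sqrt{305}$ ($d = -14 + 2 \sqrt{84 + 221} = -14 + 2 \sqrt{305} \approx 20.928$)
$d + 2966 = \left(-14 + 2 \sqrt{305}\right) + 2966 = 2952 + 2 \sqrt{305}$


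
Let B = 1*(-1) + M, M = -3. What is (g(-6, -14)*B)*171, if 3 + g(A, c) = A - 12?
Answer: 14364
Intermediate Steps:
B = -4 (B = 1*(-1) - 3 = -1 - 3 = -4)
g(A, c) = -15 + A (g(A, c) = -3 + (A - 12) = -3 + (-12 + A) = -15 + A)
(g(-6, -14)*B)*171 = ((-15 - 6)*(-4))*171 = -21*(-4)*171 = 84*171 = 14364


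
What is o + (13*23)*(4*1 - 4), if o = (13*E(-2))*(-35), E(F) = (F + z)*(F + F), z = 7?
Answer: 9100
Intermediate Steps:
E(F) = 2*F*(7 + F) (E(F) = (F + 7)*(F + F) = (7 + F)*(2*F) = 2*F*(7 + F))
o = 9100 (o = (13*(2*(-2)*(7 - 2)))*(-35) = (13*(2*(-2)*5))*(-35) = (13*(-20))*(-35) = -260*(-35) = 9100)
o + (13*23)*(4*1 - 4) = 9100 + (13*23)*(4*1 - 4) = 9100 + 299*(4 - 4) = 9100 + 299*0 = 9100 + 0 = 9100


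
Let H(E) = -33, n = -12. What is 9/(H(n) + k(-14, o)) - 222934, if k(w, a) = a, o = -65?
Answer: -21847541/98 ≈ -2.2293e+5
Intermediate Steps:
9/(H(n) + k(-14, o)) - 222934 = 9/(-33 - 65) - 222934 = 9/(-98) - 222934 = -1/98*9 - 222934 = -9/98 - 222934 = -21847541/98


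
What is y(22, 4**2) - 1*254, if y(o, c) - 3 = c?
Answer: -235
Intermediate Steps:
y(o, c) = 3 + c
y(22, 4**2) - 1*254 = (3 + 4**2) - 1*254 = (3 + 16) - 254 = 19 - 254 = -235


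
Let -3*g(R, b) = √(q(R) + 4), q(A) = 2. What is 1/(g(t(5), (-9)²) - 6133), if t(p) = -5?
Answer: -18399/112841065 + √6/112841065 ≈ -0.00016303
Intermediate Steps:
g(R, b) = -√6/3 (g(R, b) = -√(2 + 4)/3 = -√6/3)
1/(g(t(5), (-9)²) - 6133) = 1/(-√6/3 - 6133) = 1/(-6133 - √6/3)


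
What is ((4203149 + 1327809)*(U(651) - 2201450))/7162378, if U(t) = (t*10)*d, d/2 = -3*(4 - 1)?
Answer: -6412122573770/3581189 ≈ -1.7905e+6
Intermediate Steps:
d = -18 (d = 2*(-3*(4 - 1)) = 2*(-3*3) = 2*(-9) = -18)
U(t) = -180*t (U(t) = (t*10)*(-18) = (10*t)*(-18) = -180*t)
((4203149 + 1327809)*(U(651) - 2201450))/7162378 = ((4203149 + 1327809)*(-180*651 - 2201450))/7162378 = (5530958*(-117180 - 2201450))*(1/7162378) = (5530958*(-2318630))*(1/7162378) = -12824245147540*1/7162378 = -6412122573770/3581189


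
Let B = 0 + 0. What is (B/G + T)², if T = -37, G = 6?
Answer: 1369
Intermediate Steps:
B = 0
(B/G + T)² = (0/6 - 37)² = (0*(⅙) - 37)² = (0 - 37)² = (-37)² = 1369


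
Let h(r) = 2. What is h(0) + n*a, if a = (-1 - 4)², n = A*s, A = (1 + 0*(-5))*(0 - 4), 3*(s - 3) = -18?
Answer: 302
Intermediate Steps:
s = -3 (s = 3 + (⅓)*(-18) = 3 - 6 = -3)
A = -4 (A = (1 + 0)*(-4) = 1*(-4) = -4)
n = 12 (n = -4*(-3) = 12)
a = 25 (a = (-5)² = 25)
h(0) + n*a = 2 + 12*25 = 2 + 300 = 302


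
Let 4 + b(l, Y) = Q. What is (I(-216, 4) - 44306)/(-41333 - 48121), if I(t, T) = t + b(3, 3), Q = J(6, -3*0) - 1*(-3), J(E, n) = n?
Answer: 873/1754 ≈ 0.49772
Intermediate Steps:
Q = 3 (Q = -3*0 - 1*(-3) = 0 + 3 = 3)
b(l, Y) = -1 (b(l, Y) = -4 + 3 = -1)
I(t, T) = -1 + t (I(t, T) = t - 1 = -1 + t)
(I(-216, 4) - 44306)/(-41333 - 48121) = ((-1 - 216) - 44306)/(-41333 - 48121) = (-217 - 44306)/(-89454) = -44523*(-1/89454) = 873/1754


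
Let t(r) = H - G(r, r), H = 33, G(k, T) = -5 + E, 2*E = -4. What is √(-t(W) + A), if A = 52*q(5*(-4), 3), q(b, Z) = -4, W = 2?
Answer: 2*I*√62 ≈ 15.748*I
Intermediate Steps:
E = -2 (E = (½)*(-4) = -2)
G(k, T) = -7 (G(k, T) = -5 - 2 = -7)
t(r) = 40 (t(r) = 33 - 1*(-7) = 33 + 7 = 40)
A = -208 (A = 52*(-4) = -208)
√(-t(W) + A) = √(-1*40 - 208) = √(-40 - 208) = √(-248) = 2*I*√62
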